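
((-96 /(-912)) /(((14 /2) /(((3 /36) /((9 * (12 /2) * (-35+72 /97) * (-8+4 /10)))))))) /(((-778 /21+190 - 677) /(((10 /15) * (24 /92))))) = -97 /3279285144126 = -0.00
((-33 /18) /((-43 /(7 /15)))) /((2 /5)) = 77 /1548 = 0.05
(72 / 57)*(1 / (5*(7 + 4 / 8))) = 16 / 475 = 0.03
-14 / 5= -2.80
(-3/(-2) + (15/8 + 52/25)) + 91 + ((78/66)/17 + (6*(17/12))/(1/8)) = 6153217/37400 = 164.52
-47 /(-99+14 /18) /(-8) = -423 /7072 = -0.06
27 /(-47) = -27 /47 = -0.57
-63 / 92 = -0.68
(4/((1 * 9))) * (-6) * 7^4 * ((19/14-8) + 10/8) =103586/3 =34528.67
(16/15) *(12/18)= 0.71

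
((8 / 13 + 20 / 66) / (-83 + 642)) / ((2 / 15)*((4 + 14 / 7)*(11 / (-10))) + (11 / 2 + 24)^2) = 0.00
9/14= 0.64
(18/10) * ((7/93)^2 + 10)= 86539/4805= 18.01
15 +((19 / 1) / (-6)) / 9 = 791 / 54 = 14.65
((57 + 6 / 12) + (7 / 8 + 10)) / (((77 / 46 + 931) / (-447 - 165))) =-213877 / 4767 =-44.87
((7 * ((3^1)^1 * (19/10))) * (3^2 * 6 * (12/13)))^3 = 2160497249136576/274625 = 7867081471.59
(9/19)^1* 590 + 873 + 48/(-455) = 9962223/8645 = 1152.37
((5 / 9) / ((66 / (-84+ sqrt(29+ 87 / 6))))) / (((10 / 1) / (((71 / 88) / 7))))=-71 / 8712+ 71*sqrt(174) / 1463616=-0.01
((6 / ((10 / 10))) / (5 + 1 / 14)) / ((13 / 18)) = 1512 / 923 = 1.64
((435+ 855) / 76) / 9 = 215 / 114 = 1.89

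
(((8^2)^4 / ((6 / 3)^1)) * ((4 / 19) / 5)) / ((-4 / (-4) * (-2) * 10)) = -8388608 / 475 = -17660.23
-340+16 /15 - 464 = -12044 /15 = -802.93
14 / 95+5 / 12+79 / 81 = 1.54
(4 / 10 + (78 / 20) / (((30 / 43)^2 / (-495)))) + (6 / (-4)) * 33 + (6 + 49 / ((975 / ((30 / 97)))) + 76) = -991950381 / 252200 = -3933.19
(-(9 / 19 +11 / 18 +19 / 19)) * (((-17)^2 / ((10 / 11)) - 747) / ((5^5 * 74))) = 3059483 / 790875000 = 0.00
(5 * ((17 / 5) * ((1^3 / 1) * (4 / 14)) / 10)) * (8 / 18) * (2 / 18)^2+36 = 918608 / 25515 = 36.00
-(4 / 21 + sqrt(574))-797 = -821.15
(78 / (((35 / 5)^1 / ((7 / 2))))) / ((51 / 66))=858 / 17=50.47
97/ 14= 6.93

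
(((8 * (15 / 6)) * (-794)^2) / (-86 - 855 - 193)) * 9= -6304360 / 63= -100069.21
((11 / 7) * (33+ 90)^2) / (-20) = -166419 / 140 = -1188.71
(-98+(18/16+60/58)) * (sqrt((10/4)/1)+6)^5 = -594274845/464 - 656933075 * sqrt(10)/1856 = -2400056.12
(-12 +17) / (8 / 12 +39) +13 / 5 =1622 / 595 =2.73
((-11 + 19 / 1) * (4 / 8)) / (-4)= -1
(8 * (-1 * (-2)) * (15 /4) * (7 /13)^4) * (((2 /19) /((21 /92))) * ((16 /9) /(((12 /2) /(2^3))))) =80783360 /14651793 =5.51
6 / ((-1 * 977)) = -6 / 977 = -0.01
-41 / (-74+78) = -41 / 4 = -10.25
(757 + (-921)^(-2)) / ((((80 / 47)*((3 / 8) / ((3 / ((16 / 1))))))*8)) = 15089783293 / 542874240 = 27.80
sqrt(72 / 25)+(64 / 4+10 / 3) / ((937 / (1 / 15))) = 58 / 42165+6 * sqrt(2) / 5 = 1.70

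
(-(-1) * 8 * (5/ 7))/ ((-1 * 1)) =-40/ 7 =-5.71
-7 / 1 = -7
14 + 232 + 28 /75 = 18478 /75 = 246.37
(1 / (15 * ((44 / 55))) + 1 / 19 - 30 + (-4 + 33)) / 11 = -197 / 2508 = -0.08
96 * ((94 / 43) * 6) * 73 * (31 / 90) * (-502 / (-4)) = 854291552 / 215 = 3973449.08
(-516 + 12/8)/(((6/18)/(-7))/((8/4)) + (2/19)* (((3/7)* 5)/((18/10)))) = -45619/9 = -5068.78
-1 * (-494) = 494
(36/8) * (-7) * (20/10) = -63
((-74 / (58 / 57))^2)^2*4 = 79134581560644 / 707281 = 111885631.82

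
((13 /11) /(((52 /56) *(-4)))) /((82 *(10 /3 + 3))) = -21 /34276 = -0.00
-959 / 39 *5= -4795 / 39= -122.95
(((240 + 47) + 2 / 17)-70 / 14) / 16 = 1199 / 68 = 17.63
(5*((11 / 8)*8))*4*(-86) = -18920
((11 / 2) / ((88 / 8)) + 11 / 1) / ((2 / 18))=207 / 2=103.50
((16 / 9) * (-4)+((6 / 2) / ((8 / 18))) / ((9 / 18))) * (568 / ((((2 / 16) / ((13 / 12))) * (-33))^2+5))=22078160 / 118629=186.11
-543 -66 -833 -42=-1484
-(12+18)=-30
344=344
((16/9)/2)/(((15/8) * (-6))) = -32/405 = -0.08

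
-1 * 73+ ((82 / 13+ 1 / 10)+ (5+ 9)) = -6837 / 130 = -52.59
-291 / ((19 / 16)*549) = -1552 / 3477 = -0.45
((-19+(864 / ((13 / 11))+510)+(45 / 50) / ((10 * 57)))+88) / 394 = 32358939 / 9731800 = 3.33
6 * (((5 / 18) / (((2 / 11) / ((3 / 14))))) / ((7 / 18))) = 495 / 98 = 5.05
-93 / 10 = -9.30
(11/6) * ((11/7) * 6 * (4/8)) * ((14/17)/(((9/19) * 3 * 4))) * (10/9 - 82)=-418418/4131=-101.29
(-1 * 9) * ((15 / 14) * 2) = -135 / 7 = -19.29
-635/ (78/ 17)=-10795/ 78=-138.40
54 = 54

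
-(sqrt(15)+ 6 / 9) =-sqrt(15) - 2 / 3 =-4.54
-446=-446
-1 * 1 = -1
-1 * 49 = -49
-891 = -891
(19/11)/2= 19/22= 0.86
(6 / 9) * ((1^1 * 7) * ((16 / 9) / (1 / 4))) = 896 / 27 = 33.19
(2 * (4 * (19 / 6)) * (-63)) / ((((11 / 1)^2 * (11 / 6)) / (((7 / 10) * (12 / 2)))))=-201096 / 6655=-30.22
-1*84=-84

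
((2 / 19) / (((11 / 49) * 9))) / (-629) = -98 / 1183149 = -0.00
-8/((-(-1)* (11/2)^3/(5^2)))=-1600/1331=-1.20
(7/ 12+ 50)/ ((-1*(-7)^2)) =-607/ 588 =-1.03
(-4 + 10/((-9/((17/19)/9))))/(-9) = 6326/13851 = 0.46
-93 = -93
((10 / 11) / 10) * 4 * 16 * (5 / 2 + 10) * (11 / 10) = 80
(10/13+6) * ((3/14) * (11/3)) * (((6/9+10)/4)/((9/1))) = 3872/2457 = 1.58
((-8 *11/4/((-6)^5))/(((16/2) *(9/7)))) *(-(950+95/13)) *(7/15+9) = -13607363/5458752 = -2.49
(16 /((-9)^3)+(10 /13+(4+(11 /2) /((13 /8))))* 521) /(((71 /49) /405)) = 9863588770 /8307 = 1187382.78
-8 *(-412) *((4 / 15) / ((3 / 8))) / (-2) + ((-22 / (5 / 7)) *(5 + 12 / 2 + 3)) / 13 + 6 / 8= -2818133 / 2340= -1204.33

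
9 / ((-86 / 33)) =-297 / 86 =-3.45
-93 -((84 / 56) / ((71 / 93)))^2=-1953093 / 20164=-96.86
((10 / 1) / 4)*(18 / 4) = 45 / 4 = 11.25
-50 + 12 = -38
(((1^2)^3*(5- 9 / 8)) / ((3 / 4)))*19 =589 / 6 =98.17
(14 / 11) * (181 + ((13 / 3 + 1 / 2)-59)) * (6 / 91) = 1522 / 143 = 10.64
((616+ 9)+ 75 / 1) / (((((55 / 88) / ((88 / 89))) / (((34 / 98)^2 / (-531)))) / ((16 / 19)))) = -65105920 / 307986903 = -0.21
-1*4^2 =-16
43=43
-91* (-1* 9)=819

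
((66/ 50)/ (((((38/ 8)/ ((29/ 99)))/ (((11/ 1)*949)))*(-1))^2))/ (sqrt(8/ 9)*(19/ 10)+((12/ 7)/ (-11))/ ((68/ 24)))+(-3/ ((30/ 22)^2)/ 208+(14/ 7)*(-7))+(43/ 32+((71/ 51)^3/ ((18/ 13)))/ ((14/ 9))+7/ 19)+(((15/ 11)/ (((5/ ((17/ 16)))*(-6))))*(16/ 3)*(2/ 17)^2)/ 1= 222169862292537500847626447/ 23698378573457468680800+114206385255610648*sqrt(2)/ 528375842055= 315051.66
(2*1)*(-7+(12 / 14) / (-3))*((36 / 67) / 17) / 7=-216 / 3283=-0.07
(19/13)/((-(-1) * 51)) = 19/663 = 0.03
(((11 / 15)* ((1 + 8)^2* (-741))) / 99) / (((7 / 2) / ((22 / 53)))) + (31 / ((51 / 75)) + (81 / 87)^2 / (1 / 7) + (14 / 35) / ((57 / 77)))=-160988788 / 302338659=-0.53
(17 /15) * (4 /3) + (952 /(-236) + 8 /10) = -4574 /2655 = -1.72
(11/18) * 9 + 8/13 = 159/26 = 6.12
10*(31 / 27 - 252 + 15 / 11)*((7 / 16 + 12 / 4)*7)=-60033.10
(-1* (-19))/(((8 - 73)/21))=-399/65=-6.14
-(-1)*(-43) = -43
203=203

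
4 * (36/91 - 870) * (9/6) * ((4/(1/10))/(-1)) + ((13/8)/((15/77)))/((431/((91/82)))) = 80546518535681/385934640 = 208705.08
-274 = -274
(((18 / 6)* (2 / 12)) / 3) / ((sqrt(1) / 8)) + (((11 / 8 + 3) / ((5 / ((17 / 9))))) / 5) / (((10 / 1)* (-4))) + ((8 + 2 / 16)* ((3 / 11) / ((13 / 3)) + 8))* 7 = 72848891 / 158400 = 459.90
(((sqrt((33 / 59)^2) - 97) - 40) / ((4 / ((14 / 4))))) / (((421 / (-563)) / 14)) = 111037675 / 49678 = 2235.15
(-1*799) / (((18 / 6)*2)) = -799 / 6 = -133.17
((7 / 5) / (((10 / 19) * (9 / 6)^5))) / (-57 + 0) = -112 / 18225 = -0.01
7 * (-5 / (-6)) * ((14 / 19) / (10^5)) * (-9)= -147 / 380000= -0.00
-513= -513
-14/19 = -0.74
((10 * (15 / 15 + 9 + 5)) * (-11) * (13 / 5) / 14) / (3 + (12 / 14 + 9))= -23.83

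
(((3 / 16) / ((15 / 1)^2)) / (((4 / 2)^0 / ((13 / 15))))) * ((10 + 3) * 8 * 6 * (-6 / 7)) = -338 / 875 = -0.39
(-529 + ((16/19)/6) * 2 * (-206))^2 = 1118835601/3249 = 344363.07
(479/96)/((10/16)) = 7.98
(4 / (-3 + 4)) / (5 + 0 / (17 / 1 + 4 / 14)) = 4 / 5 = 0.80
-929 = -929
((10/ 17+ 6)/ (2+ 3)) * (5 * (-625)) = -70000/ 17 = -4117.65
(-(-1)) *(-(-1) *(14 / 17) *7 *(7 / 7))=98 / 17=5.76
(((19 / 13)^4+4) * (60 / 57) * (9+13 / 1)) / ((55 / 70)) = 136956400 / 542659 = 252.38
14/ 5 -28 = -25.20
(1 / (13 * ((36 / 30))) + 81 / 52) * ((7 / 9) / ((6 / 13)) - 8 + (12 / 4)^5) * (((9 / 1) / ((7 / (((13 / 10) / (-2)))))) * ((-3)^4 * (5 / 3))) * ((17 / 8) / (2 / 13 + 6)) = -2143872159 / 143360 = -14954.47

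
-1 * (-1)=1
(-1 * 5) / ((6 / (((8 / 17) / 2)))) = -10 / 51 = -0.20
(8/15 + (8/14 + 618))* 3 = 65006/35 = 1857.31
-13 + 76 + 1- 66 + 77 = 75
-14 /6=-7 /3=-2.33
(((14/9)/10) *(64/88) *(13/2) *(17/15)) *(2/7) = 0.24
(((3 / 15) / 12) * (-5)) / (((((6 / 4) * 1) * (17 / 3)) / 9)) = -3 / 34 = -0.09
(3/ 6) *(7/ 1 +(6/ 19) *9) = 4.92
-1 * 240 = -240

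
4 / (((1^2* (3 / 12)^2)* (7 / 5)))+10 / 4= 675 / 14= 48.21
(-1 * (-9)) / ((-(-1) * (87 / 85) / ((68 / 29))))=17340 / 841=20.62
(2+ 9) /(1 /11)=121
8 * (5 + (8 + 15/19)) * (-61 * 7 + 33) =-825824/19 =-43464.42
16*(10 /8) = 20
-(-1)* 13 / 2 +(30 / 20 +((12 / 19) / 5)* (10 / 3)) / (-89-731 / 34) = 54441 / 8398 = 6.48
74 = 74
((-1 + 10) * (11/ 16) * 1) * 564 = 13959/ 4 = 3489.75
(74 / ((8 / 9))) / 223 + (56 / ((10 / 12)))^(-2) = 9404167 / 25175808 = 0.37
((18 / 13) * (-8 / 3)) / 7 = -48 / 91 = -0.53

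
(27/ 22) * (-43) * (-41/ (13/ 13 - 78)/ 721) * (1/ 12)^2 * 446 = -1179447/ 9770992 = -0.12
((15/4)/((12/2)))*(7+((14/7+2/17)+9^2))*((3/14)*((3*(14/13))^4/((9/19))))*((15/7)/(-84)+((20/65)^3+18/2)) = 26661678648255/1066724789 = 24993.96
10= 10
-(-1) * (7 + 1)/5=8/5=1.60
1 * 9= 9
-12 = -12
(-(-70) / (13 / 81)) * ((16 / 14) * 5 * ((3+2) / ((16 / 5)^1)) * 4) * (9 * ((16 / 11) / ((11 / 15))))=437400000 / 1573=278067.39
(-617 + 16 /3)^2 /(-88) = -3367225 /792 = -4251.55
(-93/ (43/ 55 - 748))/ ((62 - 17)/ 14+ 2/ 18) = 30690/ 819983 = 0.04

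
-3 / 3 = -1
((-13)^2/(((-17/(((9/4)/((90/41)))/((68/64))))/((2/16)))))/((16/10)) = -6929/9248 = -0.75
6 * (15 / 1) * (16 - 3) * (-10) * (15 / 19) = -175500 / 19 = -9236.84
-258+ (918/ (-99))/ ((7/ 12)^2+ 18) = -258.51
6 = 6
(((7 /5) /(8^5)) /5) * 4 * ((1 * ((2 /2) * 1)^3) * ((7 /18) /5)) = 49 /18432000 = 0.00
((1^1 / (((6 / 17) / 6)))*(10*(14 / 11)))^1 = 2380 / 11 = 216.36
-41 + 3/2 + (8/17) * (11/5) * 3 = -6187/170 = -36.39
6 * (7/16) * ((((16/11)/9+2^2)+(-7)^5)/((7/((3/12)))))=-1663481/1056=-1575.27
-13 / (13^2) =-1 / 13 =-0.08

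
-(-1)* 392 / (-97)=-392 / 97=-4.04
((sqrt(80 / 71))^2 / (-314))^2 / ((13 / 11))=17600 / 1615322917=0.00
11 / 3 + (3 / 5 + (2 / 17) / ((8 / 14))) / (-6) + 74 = 26361 / 340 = 77.53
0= 0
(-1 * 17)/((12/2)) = -17/6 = -2.83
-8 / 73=-0.11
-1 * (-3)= 3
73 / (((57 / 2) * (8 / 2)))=73 / 114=0.64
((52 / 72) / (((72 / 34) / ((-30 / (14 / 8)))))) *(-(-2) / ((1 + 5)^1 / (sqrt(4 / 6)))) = -1105 *sqrt(6) / 1701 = -1.59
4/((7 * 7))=4/49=0.08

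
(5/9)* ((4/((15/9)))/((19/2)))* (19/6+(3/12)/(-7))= 526/1197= 0.44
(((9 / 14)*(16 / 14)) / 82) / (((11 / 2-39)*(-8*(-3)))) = -3 / 269206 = -0.00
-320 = -320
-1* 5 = -5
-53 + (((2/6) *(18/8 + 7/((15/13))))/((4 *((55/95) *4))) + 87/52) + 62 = 4518853/411840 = 10.97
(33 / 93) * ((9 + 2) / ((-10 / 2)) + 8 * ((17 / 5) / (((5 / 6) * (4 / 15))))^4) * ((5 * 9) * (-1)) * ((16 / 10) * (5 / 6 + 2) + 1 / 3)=-1320080281179 / 38750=-34066587.90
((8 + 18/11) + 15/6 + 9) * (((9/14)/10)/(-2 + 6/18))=-2511/3080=-0.82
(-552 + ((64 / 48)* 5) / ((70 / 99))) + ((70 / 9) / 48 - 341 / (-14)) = -518.05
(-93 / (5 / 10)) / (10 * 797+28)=-0.02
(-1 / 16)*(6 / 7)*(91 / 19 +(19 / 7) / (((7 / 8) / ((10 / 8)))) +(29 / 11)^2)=-659745 / 788557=-0.84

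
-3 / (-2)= 3 / 2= 1.50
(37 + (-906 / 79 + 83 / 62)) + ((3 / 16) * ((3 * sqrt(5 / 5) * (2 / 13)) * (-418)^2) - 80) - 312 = 469761828 / 31837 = 14755.22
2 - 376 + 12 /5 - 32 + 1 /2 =-4031 /10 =-403.10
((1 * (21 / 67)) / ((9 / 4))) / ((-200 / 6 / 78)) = -546 / 1675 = -0.33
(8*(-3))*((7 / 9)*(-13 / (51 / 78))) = 371.14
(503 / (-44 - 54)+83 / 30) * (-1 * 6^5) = 4507488 / 245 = 18397.91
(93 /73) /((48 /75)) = 2325 /1168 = 1.99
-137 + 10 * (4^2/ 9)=-1073/ 9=-119.22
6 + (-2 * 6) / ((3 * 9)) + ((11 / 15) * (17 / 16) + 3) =6721 / 720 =9.33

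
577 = 577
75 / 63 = 25 / 21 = 1.19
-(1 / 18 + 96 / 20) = -437 / 90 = -4.86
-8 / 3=-2.67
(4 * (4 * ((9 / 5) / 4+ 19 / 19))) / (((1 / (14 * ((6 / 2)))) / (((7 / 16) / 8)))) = 4263 / 80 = 53.29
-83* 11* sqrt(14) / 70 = -913* sqrt(14) / 70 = -48.80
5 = 5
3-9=-6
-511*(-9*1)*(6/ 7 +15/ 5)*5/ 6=29565/ 2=14782.50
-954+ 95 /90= -17153 /18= -952.94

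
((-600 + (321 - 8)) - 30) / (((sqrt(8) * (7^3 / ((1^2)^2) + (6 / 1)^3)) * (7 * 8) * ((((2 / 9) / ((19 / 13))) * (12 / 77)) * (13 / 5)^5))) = -621121875 * sqrt(2) / 690735675136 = -0.00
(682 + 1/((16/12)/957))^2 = 31348801/16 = 1959300.06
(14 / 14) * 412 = 412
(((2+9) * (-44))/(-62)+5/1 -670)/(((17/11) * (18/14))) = -522907/1581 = -330.74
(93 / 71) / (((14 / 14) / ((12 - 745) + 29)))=-65472 / 71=-922.14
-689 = -689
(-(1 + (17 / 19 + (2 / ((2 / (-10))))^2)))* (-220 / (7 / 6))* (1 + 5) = 15333120 / 133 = 115286.62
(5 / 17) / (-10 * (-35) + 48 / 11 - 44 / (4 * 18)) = 990 / 1190731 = 0.00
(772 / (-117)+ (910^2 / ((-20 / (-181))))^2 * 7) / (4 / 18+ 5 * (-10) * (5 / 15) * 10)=-45998813487646703 / 19474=-2362062929426.25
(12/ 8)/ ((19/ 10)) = 15/ 19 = 0.79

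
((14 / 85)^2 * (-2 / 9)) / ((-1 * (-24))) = -49 / 195075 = -0.00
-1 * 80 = -80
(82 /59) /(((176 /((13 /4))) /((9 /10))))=4797 /207680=0.02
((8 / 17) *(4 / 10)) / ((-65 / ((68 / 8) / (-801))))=8 / 260325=0.00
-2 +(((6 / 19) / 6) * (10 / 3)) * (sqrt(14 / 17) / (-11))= -2 - 10 * sqrt(238) / 10659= -2.01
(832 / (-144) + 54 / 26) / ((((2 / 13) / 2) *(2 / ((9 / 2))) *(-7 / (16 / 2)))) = 866 / 7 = 123.71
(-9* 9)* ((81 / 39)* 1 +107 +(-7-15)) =-91692 / 13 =-7053.23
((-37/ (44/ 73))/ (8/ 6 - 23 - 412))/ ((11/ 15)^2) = 1823175/ 6926524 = 0.26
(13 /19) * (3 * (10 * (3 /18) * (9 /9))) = 65 /19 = 3.42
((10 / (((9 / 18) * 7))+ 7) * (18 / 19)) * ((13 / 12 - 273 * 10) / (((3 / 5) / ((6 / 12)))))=-11297715 / 532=-21236.31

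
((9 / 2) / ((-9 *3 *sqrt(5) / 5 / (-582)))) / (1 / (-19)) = -1843 *sqrt(5) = -4121.07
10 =10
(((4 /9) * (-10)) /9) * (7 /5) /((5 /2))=-112 /405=-0.28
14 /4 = 7 /2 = 3.50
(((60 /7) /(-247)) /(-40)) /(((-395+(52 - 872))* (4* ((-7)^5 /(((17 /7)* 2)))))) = 17 /329532496020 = 0.00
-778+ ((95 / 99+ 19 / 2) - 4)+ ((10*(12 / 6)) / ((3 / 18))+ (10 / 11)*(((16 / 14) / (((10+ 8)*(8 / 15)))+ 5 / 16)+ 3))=-3594845 / 5544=-648.42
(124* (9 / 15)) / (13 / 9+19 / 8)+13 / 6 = 21.65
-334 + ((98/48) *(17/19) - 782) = -508063/456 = -1114.17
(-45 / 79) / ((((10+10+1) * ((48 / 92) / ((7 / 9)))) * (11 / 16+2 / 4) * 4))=-115 / 13509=-0.01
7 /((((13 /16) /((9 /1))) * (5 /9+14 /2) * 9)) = 1.14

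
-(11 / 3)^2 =-13.44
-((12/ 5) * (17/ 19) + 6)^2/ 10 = -299538/ 45125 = -6.64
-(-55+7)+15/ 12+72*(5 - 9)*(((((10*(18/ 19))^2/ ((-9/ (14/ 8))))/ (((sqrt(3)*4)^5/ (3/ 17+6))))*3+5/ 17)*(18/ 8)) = -9611/ 68+1488375*sqrt(3)/ 196384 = -128.21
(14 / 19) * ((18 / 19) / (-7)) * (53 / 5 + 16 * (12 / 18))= -3828 / 1805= -2.12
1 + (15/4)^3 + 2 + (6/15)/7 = 124973/2240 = 55.79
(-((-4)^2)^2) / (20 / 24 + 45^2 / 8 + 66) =-6144 / 7679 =-0.80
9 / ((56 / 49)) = 63 / 8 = 7.88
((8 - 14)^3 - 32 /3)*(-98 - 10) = 24480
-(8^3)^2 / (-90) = 131072 / 45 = 2912.71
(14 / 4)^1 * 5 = 35 / 2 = 17.50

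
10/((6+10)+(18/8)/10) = 0.62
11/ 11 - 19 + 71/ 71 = -17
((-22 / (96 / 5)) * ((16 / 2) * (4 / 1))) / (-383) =0.10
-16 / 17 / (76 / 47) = -188 / 323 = -0.58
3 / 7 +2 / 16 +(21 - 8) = 759 / 56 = 13.55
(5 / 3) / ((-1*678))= -5 / 2034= -0.00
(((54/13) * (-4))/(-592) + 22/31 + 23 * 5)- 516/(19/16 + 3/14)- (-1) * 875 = 2915214593/4682054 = 622.64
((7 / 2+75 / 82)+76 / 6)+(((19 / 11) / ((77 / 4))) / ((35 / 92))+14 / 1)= 114192851 / 3646335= 31.32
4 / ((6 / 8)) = 16 / 3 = 5.33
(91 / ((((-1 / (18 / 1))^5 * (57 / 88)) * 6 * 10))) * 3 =-1260971712 / 95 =-13273386.44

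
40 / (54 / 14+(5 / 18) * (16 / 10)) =2520 / 271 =9.30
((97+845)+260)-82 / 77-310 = 890.94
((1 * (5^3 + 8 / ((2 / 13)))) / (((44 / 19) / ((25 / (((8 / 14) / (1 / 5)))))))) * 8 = 117705 / 22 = 5350.23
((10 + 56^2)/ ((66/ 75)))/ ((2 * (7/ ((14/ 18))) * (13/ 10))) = 1375/ 9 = 152.78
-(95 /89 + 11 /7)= -1644 /623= -2.64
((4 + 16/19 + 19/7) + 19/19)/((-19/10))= -11380/2527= -4.50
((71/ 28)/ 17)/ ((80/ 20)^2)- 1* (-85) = 647431/ 7616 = 85.01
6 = 6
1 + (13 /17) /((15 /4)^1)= 307 /255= 1.20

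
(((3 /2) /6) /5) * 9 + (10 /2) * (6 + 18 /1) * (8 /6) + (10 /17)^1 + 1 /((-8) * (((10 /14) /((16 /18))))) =492301 /3060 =160.88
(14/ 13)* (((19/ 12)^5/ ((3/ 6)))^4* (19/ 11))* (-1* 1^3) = -4999466469853612439716294933/ 17132114966249654452224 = -291818.41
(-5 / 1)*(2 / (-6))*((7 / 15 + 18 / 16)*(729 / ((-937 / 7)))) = -108297 / 7496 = -14.45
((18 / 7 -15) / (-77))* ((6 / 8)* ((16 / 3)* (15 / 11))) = 5220 / 5929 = 0.88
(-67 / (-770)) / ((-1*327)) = -0.00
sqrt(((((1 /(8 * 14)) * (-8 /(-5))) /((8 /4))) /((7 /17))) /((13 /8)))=sqrt(2210) /455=0.10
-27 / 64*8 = -27 / 8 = -3.38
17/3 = 5.67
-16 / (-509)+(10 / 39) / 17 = 0.05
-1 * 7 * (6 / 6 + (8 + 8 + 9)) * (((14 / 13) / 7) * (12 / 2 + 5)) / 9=-308 / 9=-34.22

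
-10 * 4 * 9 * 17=-6120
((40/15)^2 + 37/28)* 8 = 4250/63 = 67.46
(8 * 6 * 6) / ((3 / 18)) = 1728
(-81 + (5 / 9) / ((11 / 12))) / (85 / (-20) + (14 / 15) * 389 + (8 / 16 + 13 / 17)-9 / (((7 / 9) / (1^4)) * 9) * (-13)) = -6314140 / 29593531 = -0.21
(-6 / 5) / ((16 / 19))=-57 / 40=-1.42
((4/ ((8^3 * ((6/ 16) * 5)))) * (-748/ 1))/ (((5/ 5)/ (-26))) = 2431/ 30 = 81.03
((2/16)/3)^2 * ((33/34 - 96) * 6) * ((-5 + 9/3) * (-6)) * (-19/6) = 20463/544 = 37.62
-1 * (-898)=898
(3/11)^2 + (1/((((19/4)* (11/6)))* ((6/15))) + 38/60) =68611/68970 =0.99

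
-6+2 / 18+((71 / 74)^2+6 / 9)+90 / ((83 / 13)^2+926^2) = -30722795747359 / 7142253691572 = -4.30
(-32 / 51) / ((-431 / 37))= 1184 / 21981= 0.05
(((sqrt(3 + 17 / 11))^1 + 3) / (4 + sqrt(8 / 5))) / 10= 0.10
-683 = -683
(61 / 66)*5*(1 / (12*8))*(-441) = -14945 / 704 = -21.23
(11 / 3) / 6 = 11 / 18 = 0.61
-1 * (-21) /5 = 4.20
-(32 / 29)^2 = -1024 / 841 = -1.22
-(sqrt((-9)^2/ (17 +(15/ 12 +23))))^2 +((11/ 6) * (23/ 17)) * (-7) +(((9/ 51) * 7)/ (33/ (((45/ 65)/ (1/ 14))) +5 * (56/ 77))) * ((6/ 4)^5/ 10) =-5604196039/ 291989280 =-19.19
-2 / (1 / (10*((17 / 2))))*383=-65110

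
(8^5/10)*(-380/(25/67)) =-3337093.12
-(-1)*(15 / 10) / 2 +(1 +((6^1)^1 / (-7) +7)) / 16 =67 / 56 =1.20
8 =8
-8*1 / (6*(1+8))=-4 / 27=-0.15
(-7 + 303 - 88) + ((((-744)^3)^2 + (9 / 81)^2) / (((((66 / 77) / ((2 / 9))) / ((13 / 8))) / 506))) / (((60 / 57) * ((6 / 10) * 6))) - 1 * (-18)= 6009497330664812785875325 / 629856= 9541065466812752098.69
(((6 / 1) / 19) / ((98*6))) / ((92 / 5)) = 5 / 171304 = 0.00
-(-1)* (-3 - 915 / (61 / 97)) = -1458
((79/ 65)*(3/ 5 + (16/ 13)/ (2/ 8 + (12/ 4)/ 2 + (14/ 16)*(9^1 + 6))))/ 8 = 417199/ 4022200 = 0.10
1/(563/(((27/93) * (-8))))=-72/17453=-0.00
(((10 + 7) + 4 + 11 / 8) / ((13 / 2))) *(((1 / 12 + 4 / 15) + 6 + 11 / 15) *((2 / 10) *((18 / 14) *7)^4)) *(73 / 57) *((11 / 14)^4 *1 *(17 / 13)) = 40306213667907 / 1973660416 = 20422.06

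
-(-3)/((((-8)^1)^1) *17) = -3/136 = -0.02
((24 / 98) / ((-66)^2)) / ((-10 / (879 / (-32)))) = 293 / 1897280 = 0.00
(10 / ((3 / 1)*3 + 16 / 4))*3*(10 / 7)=300 / 91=3.30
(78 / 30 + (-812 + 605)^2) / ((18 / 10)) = 214258 / 9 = 23806.44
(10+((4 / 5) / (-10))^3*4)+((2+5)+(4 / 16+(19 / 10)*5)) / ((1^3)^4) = 26.75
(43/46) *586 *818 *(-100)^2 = 103059820000/23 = 4480861739.13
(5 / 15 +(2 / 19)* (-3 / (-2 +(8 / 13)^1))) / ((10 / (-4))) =-64 / 285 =-0.22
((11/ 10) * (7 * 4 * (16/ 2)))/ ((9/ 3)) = 1232/ 15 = 82.13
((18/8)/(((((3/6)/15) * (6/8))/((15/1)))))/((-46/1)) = -675/23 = -29.35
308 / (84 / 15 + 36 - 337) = -220 / 211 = -1.04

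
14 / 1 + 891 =905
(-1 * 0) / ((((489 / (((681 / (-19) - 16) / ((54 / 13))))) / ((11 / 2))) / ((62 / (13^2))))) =0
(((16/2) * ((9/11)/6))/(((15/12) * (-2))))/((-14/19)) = 228/385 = 0.59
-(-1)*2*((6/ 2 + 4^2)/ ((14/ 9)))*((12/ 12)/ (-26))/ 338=-171/ 61516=-0.00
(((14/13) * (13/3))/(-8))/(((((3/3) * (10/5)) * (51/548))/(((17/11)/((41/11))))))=-959/738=-1.30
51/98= 0.52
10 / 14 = 5 / 7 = 0.71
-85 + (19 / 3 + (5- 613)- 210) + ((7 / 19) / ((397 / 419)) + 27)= -19670888 / 22629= -869.28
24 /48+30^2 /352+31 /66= 931 /264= 3.53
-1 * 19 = -19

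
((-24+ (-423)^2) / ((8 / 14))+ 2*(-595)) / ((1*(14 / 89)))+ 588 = 15866729 / 8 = 1983341.12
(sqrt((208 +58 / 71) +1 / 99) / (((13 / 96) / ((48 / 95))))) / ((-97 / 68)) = -104448* sqrt(1146386945) / 93559895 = -37.80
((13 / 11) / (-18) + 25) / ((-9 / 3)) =-4937 / 594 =-8.31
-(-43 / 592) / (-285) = -43 / 168720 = -0.00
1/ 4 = 0.25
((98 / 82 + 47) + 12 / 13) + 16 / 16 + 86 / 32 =450327 / 8528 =52.81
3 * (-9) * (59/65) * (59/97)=-93987/6305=-14.91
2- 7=-5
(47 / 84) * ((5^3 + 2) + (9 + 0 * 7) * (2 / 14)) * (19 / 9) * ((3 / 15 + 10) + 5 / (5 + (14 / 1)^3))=4015985312 / 2597805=1545.91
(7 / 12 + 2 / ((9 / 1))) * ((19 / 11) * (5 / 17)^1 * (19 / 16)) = 52345 / 107712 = 0.49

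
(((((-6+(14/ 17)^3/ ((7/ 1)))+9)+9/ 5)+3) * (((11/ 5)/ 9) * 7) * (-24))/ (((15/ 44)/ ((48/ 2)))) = -41971519744/ 1842375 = -22781.20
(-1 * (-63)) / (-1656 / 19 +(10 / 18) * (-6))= -3591 / 5158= -0.70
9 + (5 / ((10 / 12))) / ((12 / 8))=13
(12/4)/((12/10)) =5/2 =2.50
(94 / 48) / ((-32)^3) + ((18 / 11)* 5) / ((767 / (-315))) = -22295743739 / 6635126784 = -3.36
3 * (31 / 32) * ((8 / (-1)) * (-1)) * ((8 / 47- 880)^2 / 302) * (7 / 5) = 139150265688 / 1667795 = 83433.67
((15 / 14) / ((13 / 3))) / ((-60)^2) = 1 / 14560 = 0.00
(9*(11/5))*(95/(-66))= -57/2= -28.50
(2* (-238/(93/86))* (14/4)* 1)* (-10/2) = 716380/93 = 7703.01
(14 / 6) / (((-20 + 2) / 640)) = -2240 / 27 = -82.96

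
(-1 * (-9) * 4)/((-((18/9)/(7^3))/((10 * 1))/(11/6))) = -113190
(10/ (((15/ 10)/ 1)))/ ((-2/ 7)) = -70/ 3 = -23.33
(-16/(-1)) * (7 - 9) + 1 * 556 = 524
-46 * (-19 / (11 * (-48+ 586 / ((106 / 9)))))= 46322 / 1023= 45.28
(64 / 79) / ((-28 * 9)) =-16 / 4977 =-0.00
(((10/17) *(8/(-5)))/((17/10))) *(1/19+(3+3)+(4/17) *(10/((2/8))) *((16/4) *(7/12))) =-4343200/280041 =-15.51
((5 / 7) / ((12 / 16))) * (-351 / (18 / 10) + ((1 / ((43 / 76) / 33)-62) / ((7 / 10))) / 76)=-22312000 / 120099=-185.78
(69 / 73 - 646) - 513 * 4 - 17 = -198126 / 73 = -2714.05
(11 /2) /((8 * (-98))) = -0.01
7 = 7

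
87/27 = 29/9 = 3.22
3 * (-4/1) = -12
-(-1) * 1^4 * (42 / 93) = 14 / 31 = 0.45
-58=-58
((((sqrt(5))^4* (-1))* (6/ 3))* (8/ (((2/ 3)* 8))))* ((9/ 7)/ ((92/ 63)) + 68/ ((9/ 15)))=-788075/ 92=-8566.03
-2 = -2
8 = 8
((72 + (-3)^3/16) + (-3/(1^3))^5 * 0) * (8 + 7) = 16875/16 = 1054.69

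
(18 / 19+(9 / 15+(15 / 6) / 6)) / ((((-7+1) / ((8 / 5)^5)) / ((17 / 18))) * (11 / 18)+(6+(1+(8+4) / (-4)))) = 155906048 / 288131295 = 0.54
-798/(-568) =399/284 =1.40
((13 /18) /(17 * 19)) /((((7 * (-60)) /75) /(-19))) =65 /8568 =0.01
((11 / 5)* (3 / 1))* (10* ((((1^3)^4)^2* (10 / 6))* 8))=880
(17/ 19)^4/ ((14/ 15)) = 1252815/ 1824494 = 0.69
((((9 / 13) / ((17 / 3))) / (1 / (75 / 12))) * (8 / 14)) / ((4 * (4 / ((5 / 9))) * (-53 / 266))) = -0.08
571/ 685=0.83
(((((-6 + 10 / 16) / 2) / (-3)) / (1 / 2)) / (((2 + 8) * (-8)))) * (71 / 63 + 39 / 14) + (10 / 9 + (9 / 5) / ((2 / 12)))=2860337 / 241920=11.82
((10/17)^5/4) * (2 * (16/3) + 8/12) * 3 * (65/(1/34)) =6500000/4913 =1323.02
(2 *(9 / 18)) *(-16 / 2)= -8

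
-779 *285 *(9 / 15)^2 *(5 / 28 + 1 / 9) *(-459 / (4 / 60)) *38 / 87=28268415099 / 406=69626638.17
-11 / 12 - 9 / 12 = -5 / 3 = -1.67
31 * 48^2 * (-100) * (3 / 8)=-2678400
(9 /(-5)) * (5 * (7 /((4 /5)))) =-78.75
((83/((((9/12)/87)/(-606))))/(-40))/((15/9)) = 2187963/25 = 87518.52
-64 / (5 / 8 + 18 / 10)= -2560 / 97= -26.39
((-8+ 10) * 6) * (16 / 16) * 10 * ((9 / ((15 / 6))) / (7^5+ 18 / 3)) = 432 / 16813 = 0.03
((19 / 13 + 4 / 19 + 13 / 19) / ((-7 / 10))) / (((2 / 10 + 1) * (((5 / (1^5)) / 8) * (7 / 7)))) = -7760 / 1729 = -4.49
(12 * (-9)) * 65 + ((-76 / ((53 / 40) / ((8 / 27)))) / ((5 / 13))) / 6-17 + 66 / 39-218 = -405210857 / 55809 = -7260.67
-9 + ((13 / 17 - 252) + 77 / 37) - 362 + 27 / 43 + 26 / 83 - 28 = -1452929230 / 2244901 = -647.21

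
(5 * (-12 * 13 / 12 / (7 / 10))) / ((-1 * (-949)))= -50 / 511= -0.10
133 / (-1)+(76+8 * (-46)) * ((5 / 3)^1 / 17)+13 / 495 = -1359874 / 8415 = -161.60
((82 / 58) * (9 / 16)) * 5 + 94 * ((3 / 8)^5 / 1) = 2220489 / 475136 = 4.67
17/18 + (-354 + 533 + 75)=4589/18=254.94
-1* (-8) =8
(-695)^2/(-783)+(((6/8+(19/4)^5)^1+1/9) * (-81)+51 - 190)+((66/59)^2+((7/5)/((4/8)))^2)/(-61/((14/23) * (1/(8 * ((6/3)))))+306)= -62321400996010058297/316852583500800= -196688.95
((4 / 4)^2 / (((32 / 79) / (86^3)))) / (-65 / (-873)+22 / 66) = 5483359269 / 1424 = 3850673.64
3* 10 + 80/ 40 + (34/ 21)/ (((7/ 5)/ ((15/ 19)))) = 30642/ 931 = 32.91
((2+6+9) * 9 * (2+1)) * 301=138159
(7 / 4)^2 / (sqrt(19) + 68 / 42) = -17493 / 57784 + 21609 * sqrt(19) / 115568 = 0.51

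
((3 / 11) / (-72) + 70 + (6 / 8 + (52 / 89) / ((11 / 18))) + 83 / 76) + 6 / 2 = 33836437 / 446424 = 75.79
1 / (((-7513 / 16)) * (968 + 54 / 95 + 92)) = -760 / 378482401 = -0.00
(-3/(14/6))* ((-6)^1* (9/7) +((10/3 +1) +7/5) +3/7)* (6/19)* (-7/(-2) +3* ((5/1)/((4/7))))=24939/1330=18.75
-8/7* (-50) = 400/7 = 57.14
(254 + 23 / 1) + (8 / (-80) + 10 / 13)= 36097 / 130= 277.67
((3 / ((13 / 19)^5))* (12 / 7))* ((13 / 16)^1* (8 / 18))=2476099 / 199927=12.39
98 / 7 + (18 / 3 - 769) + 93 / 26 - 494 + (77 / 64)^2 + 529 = -37751531 / 53248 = -708.98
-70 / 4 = -35 / 2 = -17.50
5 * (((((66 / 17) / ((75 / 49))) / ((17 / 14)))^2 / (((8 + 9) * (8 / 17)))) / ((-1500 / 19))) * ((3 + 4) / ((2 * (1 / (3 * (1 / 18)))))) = -1893325357 / 93961125000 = -0.02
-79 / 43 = -1.84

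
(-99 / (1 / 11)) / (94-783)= 1089 / 689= 1.58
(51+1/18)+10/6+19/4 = 57.47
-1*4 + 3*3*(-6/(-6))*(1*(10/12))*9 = 127/2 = 63.50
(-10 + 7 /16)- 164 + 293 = 1911 /16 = 119.44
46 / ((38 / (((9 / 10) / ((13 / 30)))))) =621 / 247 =2.51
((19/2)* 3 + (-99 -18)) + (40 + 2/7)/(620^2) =-119067759/1345400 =-88.50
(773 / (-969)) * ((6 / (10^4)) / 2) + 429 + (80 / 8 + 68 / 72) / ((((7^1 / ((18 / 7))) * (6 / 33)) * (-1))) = 64398087123 / 158270000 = 406.89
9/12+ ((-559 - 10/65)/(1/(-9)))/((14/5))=654483/364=1798.03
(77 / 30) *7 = 539 / 30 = 17.97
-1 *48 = -48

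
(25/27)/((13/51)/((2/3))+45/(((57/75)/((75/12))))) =32300/12922713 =0.00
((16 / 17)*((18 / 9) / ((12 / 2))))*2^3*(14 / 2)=896 / 51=17.57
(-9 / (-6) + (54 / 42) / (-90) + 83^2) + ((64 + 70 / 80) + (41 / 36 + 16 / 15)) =17533067 / 2520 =6957.57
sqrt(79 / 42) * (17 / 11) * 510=1445 * sqrt(3318) / 77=1080.97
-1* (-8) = 8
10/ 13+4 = 62/ 13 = 4.77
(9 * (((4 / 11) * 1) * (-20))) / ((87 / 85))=-20400 / 319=-63.95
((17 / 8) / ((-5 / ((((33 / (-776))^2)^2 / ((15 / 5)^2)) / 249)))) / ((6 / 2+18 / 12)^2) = -248897 / 8126223102812160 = -0.00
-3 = -3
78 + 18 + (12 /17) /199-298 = -683354 /3383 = -202.00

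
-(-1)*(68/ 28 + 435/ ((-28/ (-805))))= 350243/ 28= 12508.68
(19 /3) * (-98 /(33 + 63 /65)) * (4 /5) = -12103 /828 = -14.62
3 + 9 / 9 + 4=8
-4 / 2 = -2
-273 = -273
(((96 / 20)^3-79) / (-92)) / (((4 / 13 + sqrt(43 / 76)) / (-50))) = -7803224 / 695865 + 667381 * sqrt(817) / 695865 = 16.20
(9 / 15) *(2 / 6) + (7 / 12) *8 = 73 / 15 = 4.87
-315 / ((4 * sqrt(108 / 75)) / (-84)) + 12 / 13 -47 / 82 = 2938349 / 533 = 5512.85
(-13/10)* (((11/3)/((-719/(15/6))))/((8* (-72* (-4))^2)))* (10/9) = 715/25763069952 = 0.00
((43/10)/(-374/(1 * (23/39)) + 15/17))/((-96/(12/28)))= 16813/554662080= 0.00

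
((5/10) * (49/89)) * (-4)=-98/89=-1.10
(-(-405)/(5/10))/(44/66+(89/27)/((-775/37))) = 16949250/10657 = 1590.43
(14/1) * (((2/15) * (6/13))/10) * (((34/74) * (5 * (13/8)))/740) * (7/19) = 833/5202200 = 0.00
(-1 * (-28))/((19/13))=364/19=19.16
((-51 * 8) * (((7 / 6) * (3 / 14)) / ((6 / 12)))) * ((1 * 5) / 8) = -255 / 2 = -127.50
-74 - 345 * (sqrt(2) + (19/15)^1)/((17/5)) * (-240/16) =31517/17 + 25875 * sqrt(2)/17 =4006.46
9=9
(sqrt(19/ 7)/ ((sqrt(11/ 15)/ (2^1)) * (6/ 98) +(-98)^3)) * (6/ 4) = -9684865680 * sqrt(133)/ 42538151129089247 - 21 * sqrt(21945)/ 42538151129089247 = -0.00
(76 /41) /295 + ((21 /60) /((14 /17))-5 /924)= 9518911 /22351560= 0.43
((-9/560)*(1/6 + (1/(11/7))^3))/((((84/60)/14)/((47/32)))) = -477849/4770304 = -0.10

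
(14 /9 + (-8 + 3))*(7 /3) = -217 /27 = -8.04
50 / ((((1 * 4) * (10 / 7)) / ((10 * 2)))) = 175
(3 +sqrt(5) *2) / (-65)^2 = 3 / 4225 +2 *sqrt(5) / 4225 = 0.00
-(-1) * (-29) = -29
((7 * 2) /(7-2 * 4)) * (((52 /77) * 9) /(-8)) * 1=117 /11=10.64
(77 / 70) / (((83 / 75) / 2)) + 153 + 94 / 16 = 106813 / 664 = 160.86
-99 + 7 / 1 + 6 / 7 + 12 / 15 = -3162 / 35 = -90.34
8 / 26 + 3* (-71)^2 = 196603 / 13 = 15123.31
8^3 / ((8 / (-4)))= -256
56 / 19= 2.95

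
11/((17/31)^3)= 327701/4913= 66.70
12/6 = 2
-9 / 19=-0.47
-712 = -712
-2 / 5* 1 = -2 / 5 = -0.40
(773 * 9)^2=48399849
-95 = -95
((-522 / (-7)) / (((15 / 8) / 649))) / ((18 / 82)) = 12346576 / 105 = 117586.44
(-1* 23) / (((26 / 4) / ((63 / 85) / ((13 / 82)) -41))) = 1846394 / 14365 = 128.53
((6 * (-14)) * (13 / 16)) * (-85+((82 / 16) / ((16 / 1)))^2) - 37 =377306975 / 65536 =5757.25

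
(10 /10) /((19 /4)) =4 /19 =0.21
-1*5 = -5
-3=-3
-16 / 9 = -1.78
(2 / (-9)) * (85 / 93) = -170 / 837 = -0.20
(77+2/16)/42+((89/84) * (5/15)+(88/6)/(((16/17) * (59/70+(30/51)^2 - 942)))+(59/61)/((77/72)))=13204861103747/4291015894704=3.08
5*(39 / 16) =195 / 16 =12.19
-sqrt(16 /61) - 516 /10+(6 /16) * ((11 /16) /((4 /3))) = -131601 /2560 - 4 * sqrt(61) /61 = -51.92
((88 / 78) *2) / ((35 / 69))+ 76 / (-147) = 37564 / 9555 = 3.93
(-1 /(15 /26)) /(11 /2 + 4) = -0.18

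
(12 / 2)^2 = 36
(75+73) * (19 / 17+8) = 22940 / 17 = 1349.41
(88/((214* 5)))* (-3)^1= -132/535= -0.25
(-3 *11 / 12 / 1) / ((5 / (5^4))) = -1375 / 4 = -343.75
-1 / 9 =-0.11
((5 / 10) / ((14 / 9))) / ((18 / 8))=0.14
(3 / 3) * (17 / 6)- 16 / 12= 3 / 2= 1.50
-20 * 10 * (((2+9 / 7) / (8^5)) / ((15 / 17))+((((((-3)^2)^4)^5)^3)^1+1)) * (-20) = 154571637957439714994900076215098187097542607578295800768274441775 / 21504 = 7188041199657724841652719000000000000000000000000000000000000.00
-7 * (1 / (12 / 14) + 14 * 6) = -3577 / 6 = -596.17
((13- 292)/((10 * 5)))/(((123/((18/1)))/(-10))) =8.17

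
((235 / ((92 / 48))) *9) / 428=6345 / 2461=2.58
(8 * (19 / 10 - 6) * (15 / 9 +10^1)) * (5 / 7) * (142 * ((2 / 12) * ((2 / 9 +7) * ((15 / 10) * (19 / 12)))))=-17975425 / 162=-110959.41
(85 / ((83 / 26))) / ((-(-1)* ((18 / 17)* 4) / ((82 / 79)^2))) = 31577585 / 4662027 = 6.77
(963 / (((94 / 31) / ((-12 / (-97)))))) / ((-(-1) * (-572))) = -89559 / 1303874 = -0.07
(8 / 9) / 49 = 8 / 441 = 0.02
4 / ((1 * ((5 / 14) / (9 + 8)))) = 952 / 5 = 190.40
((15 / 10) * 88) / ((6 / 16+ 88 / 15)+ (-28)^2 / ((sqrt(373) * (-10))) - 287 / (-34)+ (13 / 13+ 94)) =43067566080 * sqrt(373) / 18648816544261+ 22474073524320 / 18648816544261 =1.25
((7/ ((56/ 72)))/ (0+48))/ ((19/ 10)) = 15/ 152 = 0.10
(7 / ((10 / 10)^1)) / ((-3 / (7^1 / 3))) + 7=14 / 9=1.56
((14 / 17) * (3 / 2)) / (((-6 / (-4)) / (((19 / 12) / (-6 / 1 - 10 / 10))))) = -19 / 102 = -0.19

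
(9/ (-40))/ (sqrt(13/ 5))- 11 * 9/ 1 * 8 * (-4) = 3168- 9 * sqrt(65)/ 520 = 3167.86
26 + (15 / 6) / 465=4837 / 186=26.01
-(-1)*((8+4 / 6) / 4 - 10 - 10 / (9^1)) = -161 / 18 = -8.94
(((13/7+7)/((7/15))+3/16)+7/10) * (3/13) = 233637/50960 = 4.58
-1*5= -5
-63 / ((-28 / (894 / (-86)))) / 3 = -1341 / 172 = -7.80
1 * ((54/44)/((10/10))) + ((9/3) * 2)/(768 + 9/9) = 20895/16918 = 1.24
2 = 2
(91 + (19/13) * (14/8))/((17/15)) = 72975/884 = 82.55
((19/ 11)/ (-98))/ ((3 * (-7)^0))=-19/ 3234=-0.01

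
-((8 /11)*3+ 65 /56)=-2059 /616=-3.34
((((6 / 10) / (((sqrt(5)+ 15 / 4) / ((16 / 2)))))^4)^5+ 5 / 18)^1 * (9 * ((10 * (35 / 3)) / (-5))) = -109420294834498776385082053501723626561751103469220403202747851 / 98903426612416144384697064981423318386077880859375+ 3262282898060623204965258941025443266320298132281109455568896 * sqrt(5) / 6593561774161076292313137665428221225738525390625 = -60.87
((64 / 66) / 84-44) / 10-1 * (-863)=2975053 / 3465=858.60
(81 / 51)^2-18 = -4473 / 289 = -15.48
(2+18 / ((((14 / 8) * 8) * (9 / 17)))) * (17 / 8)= 527 / 56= 9.41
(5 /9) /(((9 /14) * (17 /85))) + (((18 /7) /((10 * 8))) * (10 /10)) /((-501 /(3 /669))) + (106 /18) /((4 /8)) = 13597433677 /844625880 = 16.10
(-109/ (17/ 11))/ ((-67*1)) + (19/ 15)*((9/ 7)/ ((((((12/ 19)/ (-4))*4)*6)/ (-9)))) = 1569257/ 318920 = 4.92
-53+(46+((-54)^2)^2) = 8503049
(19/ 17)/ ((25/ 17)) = 19/ 25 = 0.76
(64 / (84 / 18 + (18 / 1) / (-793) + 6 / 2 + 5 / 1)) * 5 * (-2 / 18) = -793 / 282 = -2.81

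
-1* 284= -284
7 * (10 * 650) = 45500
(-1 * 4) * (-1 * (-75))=-300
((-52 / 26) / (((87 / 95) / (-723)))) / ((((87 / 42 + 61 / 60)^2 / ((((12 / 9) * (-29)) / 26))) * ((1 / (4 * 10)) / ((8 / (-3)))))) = 574389760000 / 21868717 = 26265.36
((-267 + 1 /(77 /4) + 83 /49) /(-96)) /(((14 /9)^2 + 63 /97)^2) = 735500974869 /2507571266200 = 0.29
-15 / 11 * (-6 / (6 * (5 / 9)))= 27 / 11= 2.45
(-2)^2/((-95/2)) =-8/95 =-0.08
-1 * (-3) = 3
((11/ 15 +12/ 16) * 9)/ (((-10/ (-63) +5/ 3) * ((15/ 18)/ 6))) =151389/ 2875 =52.66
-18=-18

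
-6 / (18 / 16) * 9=-48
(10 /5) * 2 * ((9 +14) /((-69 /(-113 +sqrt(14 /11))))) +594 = 2234 /3 - 4 * sqrt(154) /33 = 743.16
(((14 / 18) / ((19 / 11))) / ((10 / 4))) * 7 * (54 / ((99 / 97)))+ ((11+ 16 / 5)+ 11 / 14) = 325961 / 3990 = 81.69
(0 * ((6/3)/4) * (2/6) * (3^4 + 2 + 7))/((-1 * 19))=0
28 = 28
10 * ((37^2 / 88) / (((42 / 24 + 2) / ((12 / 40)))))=1369 / 110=12.45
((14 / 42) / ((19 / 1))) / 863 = 1 / 49191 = 0.00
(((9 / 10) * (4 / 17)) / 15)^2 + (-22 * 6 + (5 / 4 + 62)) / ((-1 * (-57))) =-49663667 / 41182500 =-1.21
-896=-896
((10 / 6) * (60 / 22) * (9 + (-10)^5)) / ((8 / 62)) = -77493025 / 22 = -3522410.23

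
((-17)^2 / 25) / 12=289 / 300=0.96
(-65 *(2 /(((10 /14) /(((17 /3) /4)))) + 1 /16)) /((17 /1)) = -12571 /816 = -15.41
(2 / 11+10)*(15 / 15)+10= 222 / 11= 20.18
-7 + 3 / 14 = -95 / 14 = -6.79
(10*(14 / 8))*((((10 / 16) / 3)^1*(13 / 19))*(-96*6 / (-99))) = 9100 / 627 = 14.51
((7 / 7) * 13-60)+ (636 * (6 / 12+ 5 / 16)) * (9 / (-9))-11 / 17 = -38379 / 68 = -564.40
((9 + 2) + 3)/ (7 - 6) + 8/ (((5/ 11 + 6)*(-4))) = 972/ 71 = 13.69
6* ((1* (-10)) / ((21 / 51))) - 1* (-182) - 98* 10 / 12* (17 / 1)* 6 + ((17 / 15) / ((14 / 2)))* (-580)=-176140 / 21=-8387.62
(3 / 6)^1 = 1 / 2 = 0.50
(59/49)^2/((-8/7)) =-3481/2744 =-1.27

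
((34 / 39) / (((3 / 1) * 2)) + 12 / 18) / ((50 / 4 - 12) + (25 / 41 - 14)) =-7790 / 123669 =-0.06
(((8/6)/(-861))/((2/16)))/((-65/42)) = 64/7995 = 0.01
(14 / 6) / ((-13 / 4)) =-28 / 39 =-0.72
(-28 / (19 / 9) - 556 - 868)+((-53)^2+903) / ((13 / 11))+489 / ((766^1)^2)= 246909392607 / 144928732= 1703.66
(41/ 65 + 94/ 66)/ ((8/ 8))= 4408/ 2145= 2.06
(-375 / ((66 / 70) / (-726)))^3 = 24074982421875000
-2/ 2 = -1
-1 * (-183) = 183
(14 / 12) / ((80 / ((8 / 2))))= 7 / 120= 0.06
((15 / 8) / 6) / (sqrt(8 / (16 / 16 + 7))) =5 / 16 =0.31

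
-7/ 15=-0.47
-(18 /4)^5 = -59049 /32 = -1845.28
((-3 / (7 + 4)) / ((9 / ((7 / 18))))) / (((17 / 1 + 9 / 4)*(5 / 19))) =-38 / 16335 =-0.00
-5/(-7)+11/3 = 92/21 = 4.38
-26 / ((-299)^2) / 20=-1 / 68770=-0.00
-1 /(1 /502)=-502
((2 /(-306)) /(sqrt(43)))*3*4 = -0.01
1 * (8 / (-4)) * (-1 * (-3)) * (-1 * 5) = 30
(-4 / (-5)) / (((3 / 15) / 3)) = 12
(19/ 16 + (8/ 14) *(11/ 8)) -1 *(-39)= 4589/ 112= 40.97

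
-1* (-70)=70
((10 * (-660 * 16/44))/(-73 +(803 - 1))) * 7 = -5600/243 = -23.05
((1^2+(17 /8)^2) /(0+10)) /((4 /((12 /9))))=353 /1920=0.18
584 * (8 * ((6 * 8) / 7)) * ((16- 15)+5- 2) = 897024 / 7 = 128146.29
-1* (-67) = 67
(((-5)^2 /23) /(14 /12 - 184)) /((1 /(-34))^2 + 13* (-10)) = 57800 /1263896483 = 0.00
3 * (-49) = -147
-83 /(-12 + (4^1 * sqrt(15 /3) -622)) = 83 * sqrt(5) /100469 + 26311 /200938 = 0.13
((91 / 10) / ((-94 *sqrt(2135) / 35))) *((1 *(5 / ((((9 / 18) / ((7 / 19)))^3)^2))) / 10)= -85648472 *sqrt(2135) / 674402704135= -0.01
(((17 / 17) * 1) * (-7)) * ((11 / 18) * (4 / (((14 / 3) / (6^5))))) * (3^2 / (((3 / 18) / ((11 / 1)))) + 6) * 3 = -51321600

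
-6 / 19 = -0.32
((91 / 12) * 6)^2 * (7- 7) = 0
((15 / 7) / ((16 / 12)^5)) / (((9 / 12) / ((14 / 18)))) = 135 / 256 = 0.53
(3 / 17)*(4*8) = 96 / 17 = 5.65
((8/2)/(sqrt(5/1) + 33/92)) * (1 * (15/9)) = -20240/41231 + 169280 * sqrt(5)/123693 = 2.57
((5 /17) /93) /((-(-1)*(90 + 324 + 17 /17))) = 1 /131223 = 0.00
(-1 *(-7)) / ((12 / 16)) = 28 / 3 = 9.33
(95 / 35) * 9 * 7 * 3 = 513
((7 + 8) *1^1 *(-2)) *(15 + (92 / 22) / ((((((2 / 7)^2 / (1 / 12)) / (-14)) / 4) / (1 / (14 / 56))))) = 310610 / 11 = 28237.27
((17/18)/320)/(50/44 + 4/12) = 187/93120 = 0.00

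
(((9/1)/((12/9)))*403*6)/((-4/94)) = -1534221/4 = -383555.25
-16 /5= -3.20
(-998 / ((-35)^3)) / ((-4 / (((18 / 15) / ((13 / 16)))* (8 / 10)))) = -95808 / 13934375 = -0.01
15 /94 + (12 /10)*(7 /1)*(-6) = -23613 /470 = -50.24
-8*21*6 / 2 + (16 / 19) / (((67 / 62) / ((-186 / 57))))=-12251752 / 24187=-506.54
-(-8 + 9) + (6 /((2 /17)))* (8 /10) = 199 /5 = 39.80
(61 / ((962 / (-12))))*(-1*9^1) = 3294 / 481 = 6.85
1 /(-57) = -1 /57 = -0.02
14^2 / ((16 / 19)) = 931 / 4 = 232.75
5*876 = 4380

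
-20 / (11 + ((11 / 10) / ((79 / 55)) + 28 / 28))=-3160 / 2017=-1.57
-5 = -5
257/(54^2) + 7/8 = 5617/5832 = 0.96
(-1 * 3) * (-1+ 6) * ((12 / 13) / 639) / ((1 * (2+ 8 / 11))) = -22 / 2769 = -0.01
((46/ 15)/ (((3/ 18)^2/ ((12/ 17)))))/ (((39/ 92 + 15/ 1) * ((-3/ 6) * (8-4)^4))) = -1587/ 40205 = -0.04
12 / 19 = 0.63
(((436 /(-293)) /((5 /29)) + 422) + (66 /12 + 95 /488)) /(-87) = -299597203 /62198040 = -4.82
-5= -5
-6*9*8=-432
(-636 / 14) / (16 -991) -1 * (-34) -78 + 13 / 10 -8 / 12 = -591319 / 13650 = -43.32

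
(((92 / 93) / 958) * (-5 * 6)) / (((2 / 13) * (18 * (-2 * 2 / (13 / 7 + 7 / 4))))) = 150995 / 14967792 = 0.01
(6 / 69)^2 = 4 / 529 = 0.01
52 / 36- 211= -209.56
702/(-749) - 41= -31411/749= -41.94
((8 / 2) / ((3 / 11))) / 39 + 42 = 4958 / 117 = 42.38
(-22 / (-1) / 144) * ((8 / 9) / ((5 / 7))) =77 / 405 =0.19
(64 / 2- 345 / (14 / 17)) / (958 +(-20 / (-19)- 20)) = -102923 / 249788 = -0.41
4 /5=0.80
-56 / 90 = -28 / 45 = -0.62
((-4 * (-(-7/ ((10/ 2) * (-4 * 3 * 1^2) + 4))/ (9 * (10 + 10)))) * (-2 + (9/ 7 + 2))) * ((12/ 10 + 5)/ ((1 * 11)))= 31/ 15400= 0.00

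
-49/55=-0.89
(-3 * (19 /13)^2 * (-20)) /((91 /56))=78.87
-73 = -73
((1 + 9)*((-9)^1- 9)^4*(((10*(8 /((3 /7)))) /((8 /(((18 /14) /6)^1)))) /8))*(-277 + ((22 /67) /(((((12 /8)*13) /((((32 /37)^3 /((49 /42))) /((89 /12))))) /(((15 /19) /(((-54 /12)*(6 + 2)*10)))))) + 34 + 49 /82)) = -159040242.06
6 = 6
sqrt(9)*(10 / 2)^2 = 75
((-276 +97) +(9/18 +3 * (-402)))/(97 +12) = -2769/218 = -12.70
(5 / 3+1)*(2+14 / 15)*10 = 704 / 9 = 78.22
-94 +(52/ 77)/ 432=-781691/ 8316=-94.00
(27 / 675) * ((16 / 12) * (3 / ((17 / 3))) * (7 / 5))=84 / 2125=0.04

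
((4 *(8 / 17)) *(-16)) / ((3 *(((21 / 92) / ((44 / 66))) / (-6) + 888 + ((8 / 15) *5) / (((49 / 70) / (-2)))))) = -1318912 / 115653431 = -0.01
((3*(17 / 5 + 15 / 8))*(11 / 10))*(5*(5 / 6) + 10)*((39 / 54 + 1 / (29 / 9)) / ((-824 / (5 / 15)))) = -0.10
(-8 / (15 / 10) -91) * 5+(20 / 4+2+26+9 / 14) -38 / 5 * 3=-98873 / 210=-470.82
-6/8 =-3/4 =-0.75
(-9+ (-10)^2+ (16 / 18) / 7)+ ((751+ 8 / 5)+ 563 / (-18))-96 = 451363 / 630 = 716.45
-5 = -5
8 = 8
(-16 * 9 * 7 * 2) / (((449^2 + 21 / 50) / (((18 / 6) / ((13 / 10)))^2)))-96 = -163629791904 / 1703531999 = -96.05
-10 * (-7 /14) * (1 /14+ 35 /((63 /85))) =29795 /126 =236.47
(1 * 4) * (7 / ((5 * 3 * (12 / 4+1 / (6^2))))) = 336 / 545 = 0.62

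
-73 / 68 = -1.07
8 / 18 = 0.44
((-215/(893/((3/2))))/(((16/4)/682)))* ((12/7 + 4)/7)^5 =-5630592000000/252250397357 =-22.32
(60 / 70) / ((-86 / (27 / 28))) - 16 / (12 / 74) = -2494931 / 25284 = -98.68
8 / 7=1.14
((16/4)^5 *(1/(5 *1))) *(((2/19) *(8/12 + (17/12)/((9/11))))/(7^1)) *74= 1401856/2565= 546.53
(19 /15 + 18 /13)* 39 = 517 /5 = 103.40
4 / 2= 2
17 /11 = 1.55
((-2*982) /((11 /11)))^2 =3857296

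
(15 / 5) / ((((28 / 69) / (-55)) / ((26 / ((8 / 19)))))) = -2812095 / 112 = -25107.99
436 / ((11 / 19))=8284 / 11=753.09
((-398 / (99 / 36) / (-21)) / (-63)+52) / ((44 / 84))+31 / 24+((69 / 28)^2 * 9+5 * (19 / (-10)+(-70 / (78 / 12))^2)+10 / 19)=1990085478001 / 2741474736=725.92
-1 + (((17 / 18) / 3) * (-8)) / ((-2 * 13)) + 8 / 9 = -5 / 351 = -0.01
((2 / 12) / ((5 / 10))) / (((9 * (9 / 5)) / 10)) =0.21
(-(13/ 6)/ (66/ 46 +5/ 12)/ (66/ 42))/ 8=-0.09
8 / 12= 2 / 3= 0.67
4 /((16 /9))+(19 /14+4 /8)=115 /28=4.11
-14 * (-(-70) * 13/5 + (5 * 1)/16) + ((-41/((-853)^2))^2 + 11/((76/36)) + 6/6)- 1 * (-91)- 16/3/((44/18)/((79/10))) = -10942619148285550591/4425908203525160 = -2472.40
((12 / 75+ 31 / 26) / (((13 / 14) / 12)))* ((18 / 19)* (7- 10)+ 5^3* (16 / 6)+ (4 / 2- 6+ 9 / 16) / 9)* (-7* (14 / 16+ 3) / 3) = -401975167993 / 7706400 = -52161.21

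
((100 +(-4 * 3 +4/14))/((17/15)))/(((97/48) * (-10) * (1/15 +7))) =-333720/611779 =-0.55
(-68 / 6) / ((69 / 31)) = -1054 / 207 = -5.09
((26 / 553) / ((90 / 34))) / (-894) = -221 / 11123595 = -0.00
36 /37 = 0.97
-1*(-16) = 16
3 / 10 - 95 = -947 / 10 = -94.70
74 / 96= 37 / 48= 0.77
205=205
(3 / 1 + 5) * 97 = 776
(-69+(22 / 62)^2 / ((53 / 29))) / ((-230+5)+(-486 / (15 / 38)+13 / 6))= 105326040 / 2221748393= 0.05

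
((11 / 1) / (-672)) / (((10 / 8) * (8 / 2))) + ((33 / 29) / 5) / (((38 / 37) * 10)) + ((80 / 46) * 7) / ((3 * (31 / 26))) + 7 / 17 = 430193574383 / 112201672800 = 3.83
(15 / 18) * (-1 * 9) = -15 / 2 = -7.50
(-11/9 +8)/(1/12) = 244/3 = 81.33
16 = 16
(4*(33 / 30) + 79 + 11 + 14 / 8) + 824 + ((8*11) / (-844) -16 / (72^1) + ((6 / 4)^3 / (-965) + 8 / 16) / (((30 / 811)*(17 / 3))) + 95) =2535094624277 / 2492247600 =1017.19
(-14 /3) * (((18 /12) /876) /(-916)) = 7 /802416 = 0.00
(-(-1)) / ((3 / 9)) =3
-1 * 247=-247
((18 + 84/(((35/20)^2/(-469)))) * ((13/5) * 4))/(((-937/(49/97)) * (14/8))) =18703776/454445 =41.16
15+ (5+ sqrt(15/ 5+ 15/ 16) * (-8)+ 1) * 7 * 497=20889 - 20874 * sqrt(7)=-34338.41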